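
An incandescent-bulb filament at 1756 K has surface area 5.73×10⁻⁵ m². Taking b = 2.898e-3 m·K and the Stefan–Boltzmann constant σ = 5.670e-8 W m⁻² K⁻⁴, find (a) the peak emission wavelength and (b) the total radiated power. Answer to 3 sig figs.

(a) λ_max = b/T = 2.898×10⁻³/1756 = 1.650×10⁻⁶ m = 1.65×10³ nm.
Area A = 5.73×10⁻⁵ m².
(b) P = σAT⁴ = 5.670×10⁻⁸×5.73×10⁻⁵×(1756)⁴ = 30.9 W.

λ_max ≈ 1.65×10³ nm; P ≈ 30.9 W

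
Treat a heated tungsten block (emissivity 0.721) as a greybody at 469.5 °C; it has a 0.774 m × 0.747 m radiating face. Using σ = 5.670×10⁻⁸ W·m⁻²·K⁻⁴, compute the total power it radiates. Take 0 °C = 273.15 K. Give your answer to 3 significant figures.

P ≈ 7.19×10³ W

T = 469.5 °C + 273.15 = 742.65 K.
Area A = 0.774 × 0.747 = 0.578178 m².
P = εσAT⁴ = 0.721 × 5.670×10⁻⁸ × 0.578178 × (742.65)⁴ = 7.19×10³ W.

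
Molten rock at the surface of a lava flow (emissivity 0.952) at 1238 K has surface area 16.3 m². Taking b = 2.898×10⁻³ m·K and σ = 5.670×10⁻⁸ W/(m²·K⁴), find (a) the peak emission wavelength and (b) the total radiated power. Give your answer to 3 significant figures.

λ_max ≈ 2.34 μm; P ≈ 2.07×10⁶ W

(a) λ_max = b/T = 2.898×10⁻³/1238 = 2.341×10⁻⁶ m = 2.34 μm.
Area A = 16.3 m².
(b) P = εσAT⁴ = 0.952×5.670×10⁻⁸×16.3×(1238)⁴ = 2.07×10⁶ W.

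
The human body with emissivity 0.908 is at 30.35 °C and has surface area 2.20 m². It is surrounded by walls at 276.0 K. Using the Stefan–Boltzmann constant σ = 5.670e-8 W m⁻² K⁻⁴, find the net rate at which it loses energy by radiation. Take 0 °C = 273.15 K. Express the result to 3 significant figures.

T = 30.35 °C + 273.15 = 303.50 K.
Area A = 2.20 m².
Net radiated power P_net = εσA(T⁴ − T₀⁴) = 0.908×5.670×10⁻⁸×2.20×(303.50⁴ − 276.0⁴).
T⁴ − T₀⁴ = 8.48467×10⁹ − 5.80278×10⁹ = 2.68189×10⁹ K⁴, so P_net = 304 W.

Net loss ≈ 304 W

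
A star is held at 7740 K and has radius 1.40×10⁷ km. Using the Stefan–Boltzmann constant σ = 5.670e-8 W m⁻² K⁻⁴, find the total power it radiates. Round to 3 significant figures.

P ≈ 5.01×10²⁹ W

Surface area A = 4πR² = 4π(1.40×10¹⁰ m)² = 2.46301×10²¹ m².
P = σAT⁴ = 5.670×10⁻⁸ × 2.46301×10²¹ × (7740)⁴ = 5.01×10²⁹ W.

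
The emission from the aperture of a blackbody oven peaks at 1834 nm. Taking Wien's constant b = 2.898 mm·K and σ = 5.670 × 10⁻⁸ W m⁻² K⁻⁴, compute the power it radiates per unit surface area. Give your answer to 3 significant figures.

Wien's law: T = b/λ_max = 2.898×10⁻³/1.834×10⁻⁶ = 1580.15 K.
Then I = σT⁴ = 5.670×10⁻⁸×(1580.15)⁴ = 3.53×10⁵ W/m².

I ≈ 3.53×10⁵ W/m²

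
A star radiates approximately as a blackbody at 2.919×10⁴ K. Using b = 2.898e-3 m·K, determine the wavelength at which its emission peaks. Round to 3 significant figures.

Wien's displacement law: λ_max = b/T = (2.898×10⁻³ m·K)/(2.919×10⁴ K) = 9.928×10⁻⁸ m.
That is 99.3 nm, in the ultraviolet range.

λ_max ≈ 99.3 nm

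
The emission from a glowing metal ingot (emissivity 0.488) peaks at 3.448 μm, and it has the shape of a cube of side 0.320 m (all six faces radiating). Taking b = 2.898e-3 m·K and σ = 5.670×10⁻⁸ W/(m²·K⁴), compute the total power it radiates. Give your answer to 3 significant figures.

P ≈ 8.48×10³ W

Wien's law: T = b/λ_max = 2.898×10⁻³/3.448×10⁻⁶ = 840.487 K.
Area A = 6s² = 6×(0.320 m)² = 0.6144 m².
Then P = εσAT⁴ = 0.488×5.670×10⁻⁸×0.6144×(840.487)⁴ = 8.48×10³ W.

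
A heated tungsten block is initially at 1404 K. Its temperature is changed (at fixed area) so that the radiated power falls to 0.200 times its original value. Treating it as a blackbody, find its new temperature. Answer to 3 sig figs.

P ∝ T⁴, so T₂/T₁ = (P₂/P₁)^(1/4) = (0.200)^(1/4) = 0.668740.
T₂ = 1404 × 0.668740 = 939 K.

T₂ ≈ 939 K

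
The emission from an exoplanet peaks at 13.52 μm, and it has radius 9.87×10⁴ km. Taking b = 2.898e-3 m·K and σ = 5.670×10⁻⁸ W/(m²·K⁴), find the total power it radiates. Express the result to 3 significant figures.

Wien's law: T = b/λ_max = 2.898×10⁻³/1.352×10⁻⁵ = 214.349 K.
Surface area A = 4πR² = 4π(9.87×10⁷ m)² = 1.22418×10¹⁷ m².
Then P = σAT⁴ = 5.670×10⁻⁸×1.22418×10¹⁷×(214.349)⁴ = 1.47×10¹⁹ W.

P ≈ 1.47×10¹⁹ W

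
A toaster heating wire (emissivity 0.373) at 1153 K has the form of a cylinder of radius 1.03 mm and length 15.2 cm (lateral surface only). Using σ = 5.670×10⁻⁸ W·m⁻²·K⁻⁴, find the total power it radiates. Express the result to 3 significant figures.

Lateral area A = 2πrL = 2π×1.03×10⁻³×0.152 = 9.83695×10⁻⁴ m².
P = εσAT⁴ = 0.373 × 5.670×10⁻⁸ × 9.83695×10⁻⁴ × (1153)⁴ = 36.8 W.

P ≈ 36.8 W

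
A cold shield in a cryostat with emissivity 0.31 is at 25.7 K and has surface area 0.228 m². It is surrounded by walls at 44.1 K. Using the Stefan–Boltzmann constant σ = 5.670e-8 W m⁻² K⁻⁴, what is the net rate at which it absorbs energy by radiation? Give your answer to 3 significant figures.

Area A = 0.228 m².
Net radiated power P_net = εσA(T⁴ − T₀⁴) = 0.31×5.670×10⁻⁸×0.228×(25.7⁴ − 44.1⁴).
T⁴ − T₀⁴ = 4.36247×10⁵ − 3.78229×10⁶ = -3.34604×10⁶ K⁴, so P_net = -0.0134 W — negative, meaning a net gain of 0.0134 W.

Net gain ≈ 0.0134 W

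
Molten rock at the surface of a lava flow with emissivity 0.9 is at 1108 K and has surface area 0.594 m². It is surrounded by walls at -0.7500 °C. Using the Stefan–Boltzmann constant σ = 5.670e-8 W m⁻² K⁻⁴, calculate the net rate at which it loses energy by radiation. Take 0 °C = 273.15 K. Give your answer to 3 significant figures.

Surroundings: T = -0.7500 °C + 273.15 = 272.4000 K.
Area A = 0.594 m².
Net radiated power P_net = εσA(T⁴ − T₀⁴) = 0.9×5.670×10⁻⁸×0.594×(1108⁴ − 272.4000⁴).
T⁴ − T₀⁴ = 1.50716×10¹² − 5.50590×10⁹ = 1.50165×10¹² K⁴, so P_net = 4.55×10⁴ W.

Net loss ≈ 4.55×10⁴ W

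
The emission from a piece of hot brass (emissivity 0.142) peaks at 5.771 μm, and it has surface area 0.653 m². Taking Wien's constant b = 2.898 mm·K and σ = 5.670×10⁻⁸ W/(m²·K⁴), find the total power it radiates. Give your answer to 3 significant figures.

Wien's law: T = b/λ_max = 2.898×10⁻³/5.771×10⁻⁶ = 502.166 K.
Area A = 0.653 m².
Then P = εσAT⁴ = 0.142×5.670×10⁻⁸×0.653×(502.166)⁴ = 334 W.

P ≈ 334 W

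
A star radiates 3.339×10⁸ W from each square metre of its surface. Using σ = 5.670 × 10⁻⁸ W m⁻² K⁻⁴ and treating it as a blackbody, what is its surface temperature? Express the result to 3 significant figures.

T ≈ 8.76×10³ K

I = σT⁴, so T = (I/σ)^(1/4) = (3.339×10⁸/(5.670×10⁻⁸))^(1/4) = 8.76×10³ K.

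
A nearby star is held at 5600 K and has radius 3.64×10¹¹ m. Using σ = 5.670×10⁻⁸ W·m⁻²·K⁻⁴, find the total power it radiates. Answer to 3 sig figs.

Surface area A = 4πR² = 4π(3.64×10¹¹ m)² = 1.66499×10²⁴ m².
P = σAT⁴ = 5.670×10⁻⁸ × 1.66499×10²⁴ × (5600)⁴ = 9.28×10³¹ W.

P ≈ 9.28×10³¹ W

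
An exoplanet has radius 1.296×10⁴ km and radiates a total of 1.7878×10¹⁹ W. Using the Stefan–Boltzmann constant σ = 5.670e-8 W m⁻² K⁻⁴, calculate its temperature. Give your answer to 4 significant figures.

Surface area A = 4πR² = 4π(1.296×10⁷ m)² = 2.11067×10¹⁵ m².
P = σAT⁴ ⇒ T = (P/(σA))^(1/4) = (1.7878×10¹⁹/(5.670×10⁻⁸×2.11067×10¹⁵))^(1/4) = 621.7 K.

T ≈ 621.7 K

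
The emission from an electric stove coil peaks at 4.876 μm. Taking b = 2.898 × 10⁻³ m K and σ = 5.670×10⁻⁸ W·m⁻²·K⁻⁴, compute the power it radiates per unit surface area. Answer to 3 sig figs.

Wien's law: T = b/λ_max = 2.898×10⁻³/4.876×10⁻⁶ = 594.340 K.
Then I = σT⁴ = 5.670×10⁻⁸×(594.340)⁴ = 7.07×10³ W/m².

I ≈ 7.07×10³ W/m²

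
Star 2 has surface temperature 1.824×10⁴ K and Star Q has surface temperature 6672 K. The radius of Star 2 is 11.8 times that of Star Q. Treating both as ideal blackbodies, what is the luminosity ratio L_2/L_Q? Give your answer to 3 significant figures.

L ∝ R²T⁴, so L_2/L_Q = (R_2/R_Q)²(T_2/T_Q)⁴ = (11.8)² × (1.824×10⁴/6672)⁴ = 139.24 × 55.8567 = 7.78×10³.

L_2/L_Q ≈ 7.78×10³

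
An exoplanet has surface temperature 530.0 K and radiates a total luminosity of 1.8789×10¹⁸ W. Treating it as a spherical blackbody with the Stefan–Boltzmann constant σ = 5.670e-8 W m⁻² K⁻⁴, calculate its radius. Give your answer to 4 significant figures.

R ≈ 5.781×10⁶ m

L = 4πR²σT⁴ ⇒ R = √(L/(4πσT⁴)).
σT⁴ = 4473.90 W/m², so R = √(1.8789×10¹⁸/(4π×4473.90)) = 5.781×10⁶ m.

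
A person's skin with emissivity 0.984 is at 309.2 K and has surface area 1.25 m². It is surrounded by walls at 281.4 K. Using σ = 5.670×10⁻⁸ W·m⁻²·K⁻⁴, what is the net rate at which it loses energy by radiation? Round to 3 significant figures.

Net loss ≈ 200 W

Area A = 1.25 m².
Net radiated power P_net = εσA(T⁴ − T₀⁴) = 0.984×5.670×10⁻⁸×1.25×(309.2⁴ − 281.4⁴).
T⁴ − T₀⁴ = 9.14025×10⁹ − 6.27042×10⁹ = 2.86983×10⁹ K⁴, so P_net = 200 W.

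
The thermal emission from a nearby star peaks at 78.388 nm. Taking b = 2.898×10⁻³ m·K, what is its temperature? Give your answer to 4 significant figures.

T ≈ 3.697×10⁴ K

Wien's law gives T = b/λ_max = (2.898×10⁻³ m·K)/(7.8388×10⁻⁸ m) = 3.697×10⁴ K.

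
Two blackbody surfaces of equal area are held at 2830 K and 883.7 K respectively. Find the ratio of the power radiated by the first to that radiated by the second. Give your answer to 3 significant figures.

P₁/P₂ ≈ 105

With equal areas, P₁/P₂ = (T₁/T₂)⁴ = (2830/883.7)⁴ = 105.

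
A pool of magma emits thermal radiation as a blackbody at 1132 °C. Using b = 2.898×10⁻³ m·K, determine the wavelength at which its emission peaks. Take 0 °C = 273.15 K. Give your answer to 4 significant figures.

T = 1132 °C + 273.15 = 1405.15 K.
Wien's displacement law: λ_max = b/T = (2.898×10⁻³ m·K)/(1405.15 K) = 2.0624×10⁻⁶ m.
That is 2.062 μm, in the infrared range.

λ_max ≈ 2.062 μm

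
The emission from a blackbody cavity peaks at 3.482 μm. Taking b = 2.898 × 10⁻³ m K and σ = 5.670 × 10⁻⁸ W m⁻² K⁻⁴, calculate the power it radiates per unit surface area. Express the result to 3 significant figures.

Wien's law: T = b/λ_max = 2.898×10⁻³/3.482×10⁻⁶ = 832.280 K.
Then I = σT⁴ = 5.670×10⁻⁸×(832.280)⁴ = 2.72×10⁴ W/m².

I ≈ 2.72×10⁴ W/m²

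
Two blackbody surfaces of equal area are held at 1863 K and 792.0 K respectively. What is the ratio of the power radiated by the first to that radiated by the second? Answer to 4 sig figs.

With equal areas, P₁/P₂ = (T₁/T₂)⁴ = (1863/792.0)⁴ = 30.62.

P₁/P₂ ≈ 30.62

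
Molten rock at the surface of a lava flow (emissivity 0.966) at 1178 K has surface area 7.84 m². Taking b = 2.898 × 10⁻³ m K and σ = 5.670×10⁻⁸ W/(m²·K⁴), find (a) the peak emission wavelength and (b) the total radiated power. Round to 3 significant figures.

λ_max ≈ 2.46 μm; P ≈ 8.27×10⁵ W

(a) λ_max = b/T = 2.898×10⁻³/1178 = 2.460×10⁻⁶ m = 2.46 μm.
Area A = 7.84 m².
(b) P = εσAT⁴ = 0.966×5.670×10⁻⁸×7.84×(1178)⁴ = 8.27×10⁵ W.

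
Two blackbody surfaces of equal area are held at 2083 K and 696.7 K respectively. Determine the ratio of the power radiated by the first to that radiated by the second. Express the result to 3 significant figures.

With equal areas, P₁/P₂ = (T₁/T₂)⁴ = (2083/696.7)⁴ = 79.9.

P₁/P₂ ≈ 79.9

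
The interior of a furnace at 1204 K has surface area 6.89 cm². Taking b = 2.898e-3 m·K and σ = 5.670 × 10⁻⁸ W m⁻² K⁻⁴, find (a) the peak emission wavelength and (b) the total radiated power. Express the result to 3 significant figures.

λ_max ≈ 2.41×10³ nm; P ≈ 82.1 W

(a) λ_max = b/T = 2.898×10⁻³/1204 = 2.407×10⁻⁶ m = 2.41×10³ nm.
Area A = 6.89 cm² = 6.89×10⁻⁴ m².
(b) P = σAT⁴ = 5.670×10⁻⁸×6.89×10⁻⁴×(1204)⁴ = 82.1 W.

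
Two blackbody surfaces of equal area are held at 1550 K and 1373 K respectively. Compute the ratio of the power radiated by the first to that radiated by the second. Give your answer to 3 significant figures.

P₁/P₂ ≈ 1.62

With equal areas, P₁/P₂ = (T₁/T₂)⁴ = (1550/1373)⁴ = 1.62.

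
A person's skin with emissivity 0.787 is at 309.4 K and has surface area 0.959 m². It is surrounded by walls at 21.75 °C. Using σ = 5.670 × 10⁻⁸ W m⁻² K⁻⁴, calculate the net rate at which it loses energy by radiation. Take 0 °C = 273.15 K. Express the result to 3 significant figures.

Surroundings: T = 21.75 °C + 273.15 = 294.90 K.
Area A = 0.959 m².
Net radiated power P_net = εσA(T⁴ − T₀⁴) = 0.787×5.670×10⁻⁸×0.959×(309.4⁴ − 294.90⁴).
T⁴ − T₀⁴ = 9.16392×10⁹ − 7.56309×10⁹ = 1.60083×10⁹ K⁴, so P_net = 68.5 W.

Net loss ≈ 68.5 W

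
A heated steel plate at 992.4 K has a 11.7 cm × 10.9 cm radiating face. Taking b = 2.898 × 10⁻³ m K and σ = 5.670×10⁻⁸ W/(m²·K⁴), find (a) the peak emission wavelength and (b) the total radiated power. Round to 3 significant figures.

λ_max ≈ 2.92 μm; P ≈ 701 W

(a) λ_max = b/T = 2.898×10⁻³/992.4 = 2.920×10⁻⁶ m = 2.92 μm.
Area A = 0.117 × 0.109 = 0.012753 m².
(b) P = σAT⁴ = 5.670×10⁻⁸×0.012753×(992.4)⁴ = 701 W.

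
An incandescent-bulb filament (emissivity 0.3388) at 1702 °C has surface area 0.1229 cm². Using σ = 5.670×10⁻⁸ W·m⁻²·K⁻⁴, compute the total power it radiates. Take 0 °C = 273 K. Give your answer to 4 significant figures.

T = 1702 °C + 273 = 1975 K.
Area A = 0.1229 cm² = 1.229×10⁻⁵ m².
P = εσAT⁴ = 0.3388 × 5.670×10⁻⁸ × 1.229×10⁻⁵ × (1975)⁴ = 3.592 W.

P ≈ 3.592 W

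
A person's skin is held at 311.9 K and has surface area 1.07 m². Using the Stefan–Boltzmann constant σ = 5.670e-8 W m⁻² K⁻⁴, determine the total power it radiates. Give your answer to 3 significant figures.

P ≈ 574 W

Area A = 1.07 m².
P = σAT⁴ = 5.670×10⁻⁸ × 1.07 × (311.9)⁴ = 574 W.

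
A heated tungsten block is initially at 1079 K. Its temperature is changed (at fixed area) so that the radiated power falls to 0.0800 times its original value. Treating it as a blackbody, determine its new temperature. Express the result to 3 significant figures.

T₂ ≈ 574 K

P ∝ T⁴, so T₂/T₁ = (P₂/P₁)^(1/4) = (0.0800)^(1/4) = 0.531830.
T₂ = 1079 × 0.531830 = 574 K.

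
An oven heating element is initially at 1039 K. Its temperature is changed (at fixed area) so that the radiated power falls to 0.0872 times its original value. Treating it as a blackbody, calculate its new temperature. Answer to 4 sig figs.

P ∝ T⁴, so T₂/T₁ = (P₂/P₁)^(1/4) = (0.0872)^(1/4) = 0.543412.
T₂ = 1039 × 0.543412 = 564.6 K.

T₂ ≈ 564.6 K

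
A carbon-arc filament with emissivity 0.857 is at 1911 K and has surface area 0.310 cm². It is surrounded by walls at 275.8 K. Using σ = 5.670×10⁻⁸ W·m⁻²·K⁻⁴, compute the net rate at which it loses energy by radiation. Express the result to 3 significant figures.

Net loss ≈ 20.1 W

Area A = 0.310 cm² = 3.10×10⁻⁵ m².
Net radiated power P_net = εσA(T⁴ − T₀⁴) = 0.857×5.670×10⁻⁸×3.10×10⁻⁵×(1911⁴ − 275.8⁴).
T⁴ − T₀⁴ = 1.33365×10¹³ − 5.78598×10⁹ = 1.33307×10¹³ K⁴, so P_net = 20.1 W.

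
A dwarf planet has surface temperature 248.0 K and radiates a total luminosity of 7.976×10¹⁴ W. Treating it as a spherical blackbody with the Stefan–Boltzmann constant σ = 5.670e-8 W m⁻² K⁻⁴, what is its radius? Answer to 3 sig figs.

R ≈ 5.44×10⁵ m

L = 4πR²σT⁴ ⇒ R = √(L/(4πσT⁴)).
σT⁴ = 214.481 W/m², so R = √(7.976×10¹⁴/(4π×214.481)) = 5.44×10⁵ m.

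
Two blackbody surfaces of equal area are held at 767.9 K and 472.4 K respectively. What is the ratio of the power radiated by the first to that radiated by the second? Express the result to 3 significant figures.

With equal areas, P₁/P₂ = (T₁/T₂)⁴ = (767.9/472.4)⁴ = 6.98.

P₁/P₂ ≈ 6.98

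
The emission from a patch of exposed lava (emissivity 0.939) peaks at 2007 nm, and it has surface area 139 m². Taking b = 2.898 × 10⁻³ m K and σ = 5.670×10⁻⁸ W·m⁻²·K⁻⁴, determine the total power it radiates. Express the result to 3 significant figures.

Wien's law: T = b/λ_max = 2.898×10⁻³/2.007×10⁻⁶ = 1443.95 K.
Area A = 139 m².
Then P = εσAT⁴ = 0.939×5.670×10⁻⁸×139×(1443.95)⁴ = 3.22×10⁷ W.

P ≈ 3.22×10⁷ W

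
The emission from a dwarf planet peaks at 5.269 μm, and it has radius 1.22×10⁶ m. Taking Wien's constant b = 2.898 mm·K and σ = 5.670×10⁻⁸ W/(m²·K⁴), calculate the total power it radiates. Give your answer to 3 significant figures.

Wien's law: T = b/λ_max = 2.898×10⁻³/5.269×10⁻⁶ = 550.009 K.
Surface area A = 4πR² = 4π(1.22×10⁶ m)² = 1.87038×10¹³ m².
Then P = σAT⁴ = 5.670×10⁻⁸×1.87038×10¹³×(550.009)⁴ = 9.70×10¹⁶ W.

P ≈ 9.70×10¹⁶ W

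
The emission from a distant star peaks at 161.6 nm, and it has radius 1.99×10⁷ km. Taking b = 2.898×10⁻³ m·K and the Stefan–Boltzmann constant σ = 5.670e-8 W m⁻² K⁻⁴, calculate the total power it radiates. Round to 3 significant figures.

Wien's law: T = b/λ_max = 2.898×10⁻³/1.616×10⁻⁷ = 17933.2 K.
Surface area A = 4πR² = 4π(1.99×10¹⁰ m)² = 4.97641×10²¹ m².
Then P = σAT⁴ = 5.670×10⁻⁸×4.97641×10²¹×(17933.2)⁴ = 2.92×10³¹ W.

P ≈ 2.92×10³¹ W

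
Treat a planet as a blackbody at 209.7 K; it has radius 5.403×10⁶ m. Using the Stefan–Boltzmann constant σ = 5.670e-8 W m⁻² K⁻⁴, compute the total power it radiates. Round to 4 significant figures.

P ≈ 4.022×10¹⁶ W

Surface area A = 4πR² = 4π(5.403×10⁶ m)² = 3.66843×10¹⁴ m².
P = σAT⁴ = 5.670×10⁻⁸ × 3.66843×10¹⁴ × (209.7)⁴ = 4.022×10¹⁶ W.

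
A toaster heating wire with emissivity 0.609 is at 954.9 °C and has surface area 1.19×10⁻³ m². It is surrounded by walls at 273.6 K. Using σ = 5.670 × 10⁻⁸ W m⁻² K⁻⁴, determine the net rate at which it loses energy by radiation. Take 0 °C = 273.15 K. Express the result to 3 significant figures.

Net loss ≈ 93.2 W

T = 954.9 °C + 273.15 = 1228.05 K.
Area A = 1.19×10⁻³ m².
Net radiated power P_net = εσA(T⁴ − T₀⁴) = 0.609×5.670×10⁻⁸×1.19×10⁻³×(1228.05⁴ − 273.6⁴).
T⁴ − T₀⁴ = 2.27439×10¹² − 5.60356×10⁹ = 2.26879×10¹² K⁴, so P_net = 93.2 W.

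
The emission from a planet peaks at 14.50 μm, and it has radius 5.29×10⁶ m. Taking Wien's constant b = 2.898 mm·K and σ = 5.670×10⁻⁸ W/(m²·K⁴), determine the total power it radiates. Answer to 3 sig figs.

P ≈ 3.18×10¹⁶ W

Wien's law: T = b/λ_max = 2.898×10⁻³/1.450×10⁻⁵ = 199.862 K.
Surface area A = 4πR² = 4π(5.29×10⁶ m)² = 3.51659×10¹⁴ m².
Then P = σAT⁴ = 5.670×10⁻⁸×3.51659×10¹⁴×(199.862)⁴ = 3.18×10¹⁶ W.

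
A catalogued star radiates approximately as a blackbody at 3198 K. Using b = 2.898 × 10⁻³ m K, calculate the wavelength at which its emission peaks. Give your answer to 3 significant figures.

λ_max ≈ 0.906 μm

Wien's displacement law: λ_max = b/T = (2.898×10⁻³ m·K)/(3198 K) = 9.062×10⁻⁷ m.
That is 0.906 μm, in the infrared range.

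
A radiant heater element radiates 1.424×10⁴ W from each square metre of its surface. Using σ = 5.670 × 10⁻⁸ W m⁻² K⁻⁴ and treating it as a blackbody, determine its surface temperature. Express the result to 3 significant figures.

I = σT⁴, so T = (I/σ)^(1/4) = (1.424×10⁴/(5.670×10⁻⁸))^(1/4) = 708 K.

T ≈ 708 K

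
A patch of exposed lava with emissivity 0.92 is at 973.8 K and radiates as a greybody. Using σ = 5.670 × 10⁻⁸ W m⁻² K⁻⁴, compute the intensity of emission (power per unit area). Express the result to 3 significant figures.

Stefan–Boltzmann: I = εσT⁴ = 0.92 × 5.670×10⁻⁸ × (973.8)⁴ = 4.69×10⁴ W/m².

I ≈ 4.69×10⁴ W/m²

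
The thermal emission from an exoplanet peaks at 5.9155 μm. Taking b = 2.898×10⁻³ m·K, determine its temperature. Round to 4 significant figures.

T ≈ 489.9 K

Wien's law gives T = b/λ_max = (2.898×10⁻³ m·K)/(5.9155×10⁻⁶ m) = 489.9 K.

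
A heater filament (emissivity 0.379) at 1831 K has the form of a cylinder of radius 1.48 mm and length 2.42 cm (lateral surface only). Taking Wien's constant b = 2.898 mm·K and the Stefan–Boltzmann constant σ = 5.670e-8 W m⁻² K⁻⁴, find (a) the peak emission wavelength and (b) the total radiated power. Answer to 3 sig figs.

λ_max ≈ 1.58 μm; P ≈ 54.4 W

(a) λ_max = b/T = 2.898×10⁻³/1831 = 1.583×10⁻⁶ m = 1.58 μm.
Lateral area A = 2πrL = 2π×1.48×10⁻³×0.0242 = 2.25039×10⁻⁴ m².
(b) P = εσAT⁴ = 0.379×5.670×10⁻⁸×2.25039×10⁻⁴×(1831)⁴ = 54.4 W.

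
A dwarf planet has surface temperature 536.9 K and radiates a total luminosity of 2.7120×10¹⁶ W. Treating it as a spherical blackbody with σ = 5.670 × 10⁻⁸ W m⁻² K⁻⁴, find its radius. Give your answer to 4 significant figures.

L = 4πR²σT⁴ ⇒ R = √(L/(4πσT⁴)).
σT⁴ = 4711.47 W/m², so R = √(2.7120×10¹⁶/(4π×4711.47)) = 6.768×10⁵ m.

R ≈ 6.768×10⁵ m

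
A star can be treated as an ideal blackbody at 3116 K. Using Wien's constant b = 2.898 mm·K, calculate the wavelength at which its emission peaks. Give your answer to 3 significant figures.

λ_max ≈ 0.930 μm

Wien's displacement law: λ_max = b/T = (2.898×10⁻³ m·K)/(3116 K) = 9.300×10⁻⁷ m.
That is 0.930 μm, in the infrared range.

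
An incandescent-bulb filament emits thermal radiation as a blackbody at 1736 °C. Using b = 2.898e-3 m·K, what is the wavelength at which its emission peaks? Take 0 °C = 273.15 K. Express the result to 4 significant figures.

λ_max ≈ 1.442 μm

T = 1736 °C + 273.15 = 2009.15 K.
Wien's displacement law: λ_max = b/T = (2.898×10⁻³ m·K)/(2009.15 K) = 1.4424×10⁻⁶ m.
That is 1.442 μm, in the infrared range.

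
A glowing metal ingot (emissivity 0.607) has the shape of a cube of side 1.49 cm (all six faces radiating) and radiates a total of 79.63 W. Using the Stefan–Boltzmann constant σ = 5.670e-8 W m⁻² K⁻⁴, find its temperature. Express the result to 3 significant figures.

T ≈ 1.15×10³ K

Area A = 6s² = 6×(0.0149 m)² = 1.33206×10⁻³ m².
P = εσAT⁴ ⇒ T = (P/(εσA))^(1/4) = (79.63/(0.607×5.670×10⁻⁸×1.33206×10⁻³))^(1/4) = 1.15×10³ K.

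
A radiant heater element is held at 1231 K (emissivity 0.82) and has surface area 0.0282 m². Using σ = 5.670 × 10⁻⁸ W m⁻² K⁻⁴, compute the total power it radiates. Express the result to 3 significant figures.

P ≈ 3.01×10³ W

Area A = 0.0282 m².
P = εσAT⁴ = 0.82 × 5.670×10⁻⁸ × 0.0282 × (1231)⁴ = 3.01×10³ W.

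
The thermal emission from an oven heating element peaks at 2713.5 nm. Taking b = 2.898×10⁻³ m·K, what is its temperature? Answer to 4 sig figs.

Wien's law gives T = b/λ_max = (2.898×10⁻³ m·K)/(2.7135×10⁻⁶ m) = 1068 K.

T ≈ 1068 K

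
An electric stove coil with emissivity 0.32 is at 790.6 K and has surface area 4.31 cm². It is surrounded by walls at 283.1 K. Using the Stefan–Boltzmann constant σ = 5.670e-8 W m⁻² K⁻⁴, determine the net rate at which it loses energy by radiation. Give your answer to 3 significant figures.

Area A = 4.31 cm² = 4.31×10⁻⁴ m².
Net radiated power P_net = εσA(T⁴ − T₀⁴) = 0.32×5.670×10⁻⁸×4.31×10⁻⁴×(790.6⁴ − 283.1⁴).
T⁴ − T₀⁴ = 3.90685×10¹¹ − 6.42332×10⁹ = 3.84262×10¹¹ K⁴, so P_net = 3.00 W.

Net loss ≈ 3.00 W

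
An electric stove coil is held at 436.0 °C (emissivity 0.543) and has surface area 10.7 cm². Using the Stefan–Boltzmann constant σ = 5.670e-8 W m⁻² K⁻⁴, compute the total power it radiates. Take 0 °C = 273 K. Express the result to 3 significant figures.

P ≈ 8.32 W

T = 436.0 °C + 273 = 709.0 K.
Area A = 10.7 cm² = 1.07×10⁻³ m².
P = εσAT⁴ = 0.543 × 5.670×10⁻⁸ × 1.07×10⁻³ × (709.0)⁴ = 8.32 W.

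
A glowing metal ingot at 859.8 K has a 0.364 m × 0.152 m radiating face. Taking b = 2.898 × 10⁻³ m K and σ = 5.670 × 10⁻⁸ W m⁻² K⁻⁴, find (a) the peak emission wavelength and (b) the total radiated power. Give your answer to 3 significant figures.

λ_max ≈ 3.37 μm; P ≈ 1.71×10³ W

(a) λ_max = b/T = 2.898×10⁻³/859.8 = 3.371×10⁻⁶ m = 3.37 μm.
Area A = 0.364 × 0.152 = 0.055328 m².
(b) P = σAT⁴ = 5.670×10⁻⁸×0.055328×(859.8)⁴ = 1.71×10³ W.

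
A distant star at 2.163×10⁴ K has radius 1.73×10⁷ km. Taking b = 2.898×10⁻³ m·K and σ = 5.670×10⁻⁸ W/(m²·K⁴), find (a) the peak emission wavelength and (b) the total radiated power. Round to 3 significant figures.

(a) λ_max = b/T = 2.898×10⁻³/2.163×10⁴ = 1.340×10⁻⁷ m = 134 nm.
Surface area A = 4πR² = 4π(1.73×10¹⁰ m)² = 3.76099×10²¹ m².
(b) P = σAT⁴ = 5.670×10⁻⁸×3.76099×10²¹×(2.163×10⁴)⁴ = 4.67×10³¹ W.

λ_max ≈ 134 nm; P ≈ 4.67×10³¹ W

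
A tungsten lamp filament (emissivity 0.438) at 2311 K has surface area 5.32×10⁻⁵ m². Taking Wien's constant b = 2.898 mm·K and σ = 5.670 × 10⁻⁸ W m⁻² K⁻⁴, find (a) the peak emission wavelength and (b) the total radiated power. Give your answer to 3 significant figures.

λ_max ≈ 1.25 μm; P ≈ 37.7 W

(a) λ_max = b/T = 2.898×10⁻³/2311 = 1.254×10⁻⁶ m = 1.25 μm.
Area A = 5.32×10⁻⁵ m².
(b) P = εσAT⁴ = 0.438×5.670×10⁻⁸×5.32×10⁻⁵×(2311)⁴ = 37.7 W.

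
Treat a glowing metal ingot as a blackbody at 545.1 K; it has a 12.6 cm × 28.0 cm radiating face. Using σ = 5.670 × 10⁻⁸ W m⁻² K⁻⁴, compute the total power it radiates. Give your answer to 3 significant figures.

P ≈ 177 W

Area A = 0.126 × 0.280 = 0.03528 m².
P = σAT⁴ = 5.670×10⁻⁸ × 0.03528 × (545.1)⁴ = 177 W.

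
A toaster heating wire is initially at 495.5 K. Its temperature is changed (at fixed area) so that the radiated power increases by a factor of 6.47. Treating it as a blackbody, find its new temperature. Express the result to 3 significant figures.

T₂ ≈ 790 K

P ∝ T⁴, so T₂/T₁ = (P₂/P₁)^(1/4) = (6.47)^(1/4) = 1.59487.
T₂ = 495.5 × 1.59487 = 790 K.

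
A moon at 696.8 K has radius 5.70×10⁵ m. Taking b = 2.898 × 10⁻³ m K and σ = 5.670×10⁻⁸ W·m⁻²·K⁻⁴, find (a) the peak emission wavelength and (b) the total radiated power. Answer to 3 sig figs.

(a) λ_max = b/T = 2.898×10⁻³/696.8 = 4.159×10⁻⁶ m = 4.16 μm.
Surface area A = 4πR² = 4π(5.70×10⁵ m)² = 4.08281×10¹² m².
(b) P = σAT⁴ = 5.670×10⁻⁸×4.08281×10¹²×(696.8)⁴ = 5.46×10¹⁶ W.

λ_max ≈ 4.16 μm; P ≈ 5.46×10¹⁶ W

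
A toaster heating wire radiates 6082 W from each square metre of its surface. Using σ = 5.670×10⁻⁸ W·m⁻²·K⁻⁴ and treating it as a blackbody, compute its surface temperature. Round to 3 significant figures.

T ≈ 572 K

I = σT⁴, so T = (I/σ)^(1/4) = (6082/(5.670×10⁻⁸))^(1/4) = 572 K.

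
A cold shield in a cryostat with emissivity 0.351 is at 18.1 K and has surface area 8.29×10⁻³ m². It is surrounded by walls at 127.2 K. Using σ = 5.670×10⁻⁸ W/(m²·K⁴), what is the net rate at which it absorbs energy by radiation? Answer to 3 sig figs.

Area A = 8.29×10⁻³ m².
Net radiated power P_net = εσA(T⁴ − T₀⁴) = 0.351×5.670×10⁻⁸×8.29×10⁻³×(18.1⁴ − 127.2⁴).
T⁴ − T₀⁴ = 1.07328×10⁵ − 2.61787×10⁸ = -2.61680×10⁸ K⁴, so P_net = -0.0432 W — negative, meaning a net gain of 0.0432 W.

Net gain ≈ 0.0432 W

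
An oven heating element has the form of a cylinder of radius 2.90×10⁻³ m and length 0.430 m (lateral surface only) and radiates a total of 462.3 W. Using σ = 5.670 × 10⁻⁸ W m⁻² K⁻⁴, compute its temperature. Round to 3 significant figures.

T ≈ 1.01×10³ K

Lateral area A = 2πrL = 2π×2.90×10⁻³×0.430 = 7.83513×10⁻³ m².
P = σAT⁴ ⇒ T = (P/(σA))^(1/4) = (462.3/(5.670×10⁻⁸×7.83513×10⁻³))^(1/4) = 1.01×10³ K.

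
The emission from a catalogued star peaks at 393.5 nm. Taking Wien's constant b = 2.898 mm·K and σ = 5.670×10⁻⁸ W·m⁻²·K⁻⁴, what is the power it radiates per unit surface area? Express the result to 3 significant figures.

Wien's law: T = b/λ_max = 2.898×10⁻³/3.935×10⁻⁷ = 7364.68 K.
Then I = σT⁴ = 5.670×10⁻⁸×(7364.68)⁴ = 1.67×10⁸ W/m².

I ≈ 1.67×10⁸ W/m²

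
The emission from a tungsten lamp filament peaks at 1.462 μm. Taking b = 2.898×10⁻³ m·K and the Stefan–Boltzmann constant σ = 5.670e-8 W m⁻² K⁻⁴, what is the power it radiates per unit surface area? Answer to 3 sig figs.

Wien's law: T = b/λ_max = 2.898×10⁻³/1.462×10⁻⁶ = 1982.22 K.
Then I = σT⁴ = 5.670×10⁻⁸×(1982.22)⁴ = 8.75×10⁵ W/m².

I ≈ 8.75×10⁵ W/m²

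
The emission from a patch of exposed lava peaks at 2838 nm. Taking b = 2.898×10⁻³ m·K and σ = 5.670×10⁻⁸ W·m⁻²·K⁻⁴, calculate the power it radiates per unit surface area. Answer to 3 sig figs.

I ≈ 6.16×10⁴ W/m²

Wien's law: T = b/λ_max = 2.898×10⁻³/2.838×10⁻⁶ = 1021.14 K.
Then I = σT⁴ = 5.670×10⁻⁸×(1021.14)⁴ = 6.16×10⁴ W/m².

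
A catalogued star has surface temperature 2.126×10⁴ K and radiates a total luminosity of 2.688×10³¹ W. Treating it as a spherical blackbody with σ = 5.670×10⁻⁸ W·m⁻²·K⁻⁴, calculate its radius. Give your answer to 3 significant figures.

L = 4πR²σT⁴ ⇒ R = √(L/(4πσT⁴)).
σT⁴ = 1.15834×10¹⁰ W/m², so R = √(2.688×10³¹/(4π×1.15834×10¹⁰)) = 1.36×10¹⁰ m.

R ≈ 1.36×10¹⁰ m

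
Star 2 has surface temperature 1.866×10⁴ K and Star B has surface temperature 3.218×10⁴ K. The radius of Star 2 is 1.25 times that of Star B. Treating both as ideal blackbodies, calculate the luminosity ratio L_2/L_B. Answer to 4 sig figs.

L_2/L_B ≈ 0.1767

L ∝ R²T⁴, so L_2/L_B = (R_2/R_B)²(T_2/T_B)⁴ = (1.25)² × (1.866×10⁴/3.218×10⁴)⁴ = 1.5625 × 0.113058 = 0.1767.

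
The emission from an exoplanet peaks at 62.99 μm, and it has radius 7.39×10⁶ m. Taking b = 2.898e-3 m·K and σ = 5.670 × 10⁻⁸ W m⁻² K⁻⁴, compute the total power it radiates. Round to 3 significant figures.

Wien's law: T = b/λ_max = 2.898×10⁻³/6.299×10⁻⁵ = 46.0073 K.
Surface area A = 4πR² = 4π(7.39×10⁶ m)² = 6.86276×10¹⁴ m².
Then P = σAT⁴ = 5.670×10⁻⁸×6.86276×10¹⁴×(46.0073)⁴ = 1.74×10¹⁴ W.

P ≈ 1.74×10¹⁴ W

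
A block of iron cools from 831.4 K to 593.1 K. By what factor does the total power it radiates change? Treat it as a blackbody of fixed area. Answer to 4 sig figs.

P ∝ T⁴, so P₂/P₁ = (T₂/T₁)⁴ = (593.1/831.4)⁴ = (0.713375)⁴ = 0.2590.

P₂/P₁ ≈ 0.2590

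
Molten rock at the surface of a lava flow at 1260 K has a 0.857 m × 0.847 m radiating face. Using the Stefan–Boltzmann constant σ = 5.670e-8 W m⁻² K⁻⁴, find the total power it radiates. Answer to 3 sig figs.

Area A = 0.857 × 0.847 = 0.725879 m².
P = σAT⁴ = 5.670×10⁻⁸ × 0.725879 × (1260)⁴ = 1.04×10⁵ W.

P ≈ 1.04×10⁵ W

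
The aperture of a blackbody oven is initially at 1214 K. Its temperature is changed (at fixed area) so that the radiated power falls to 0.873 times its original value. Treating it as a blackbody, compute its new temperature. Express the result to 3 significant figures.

T₂ ≈ 1.17×10³ K

P ∝ T⁴, so T₂/T₁ = (P₂/P₁)^(1/4) = (0.873)^(1/4) = 0.966615.
T₂ = 1214 × 0.966615 = 1.17×10³ K.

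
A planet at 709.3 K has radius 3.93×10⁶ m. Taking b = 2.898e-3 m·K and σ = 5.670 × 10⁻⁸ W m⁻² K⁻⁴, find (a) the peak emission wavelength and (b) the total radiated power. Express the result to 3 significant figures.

(a) λ_max = b/T = 2.898×10⁻³/709.3 = 4.086×10⁻⁶ m = 4.09 μm.
Surface area A = 4πR² = 4π(3.93×10⁶ m)² = 1.94086×10¹⁴ m².
(b) P = σAT⁴ = 5.670×10⁻⁸×1.94086×10¹⁴×(709.3)⁴ = 2.79×10¹⁸ W.

λ_max ≈ 4.09 μm; P ≈ 2.79×10¹⁸ W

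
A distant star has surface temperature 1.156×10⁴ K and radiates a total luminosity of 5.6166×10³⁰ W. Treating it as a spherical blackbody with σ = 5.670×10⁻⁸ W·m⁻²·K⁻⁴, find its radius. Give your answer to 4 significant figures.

L = 4πR²σT⁴ ⇒ R = √(L/(4πσT⁴)).
σT⁴ = 1.01255×10⁹ W/m², so R = √(5.6166×10³⁰/(4π×1.01255×10⁹)) = 2.101×10¹⁰ m.

R ≈ 2.101×10¹⁰ m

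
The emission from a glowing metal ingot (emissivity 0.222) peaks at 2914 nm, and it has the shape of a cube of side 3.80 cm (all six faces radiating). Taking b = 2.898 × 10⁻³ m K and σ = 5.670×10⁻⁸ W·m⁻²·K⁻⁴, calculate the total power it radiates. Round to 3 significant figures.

Wien's law: T = b/λ_max = 2.898×10⁻³/2.914×10⁻⁶ = 994.509 K.
Area A = 6s² = 6×(0.0380 m)² = 8.664×10⁻³ m².
Then P = εσAT⁴ = 0.222×5.670×10⁻⁸×8.664×10⁻³×(994.509)⁴ = 107 W.

P ≈ 107 W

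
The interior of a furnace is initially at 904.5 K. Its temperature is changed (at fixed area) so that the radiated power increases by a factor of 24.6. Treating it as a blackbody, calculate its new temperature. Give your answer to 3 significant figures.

P ∝ T⁴, so T₂/T₁ = (P₂/P₁)^(1/4) = (24.6)^(1/4) = 2.22707.
T₂ = 904.5 × 2.22707 = 2.01×10³ K.

T₂ ≈ 2.01×10³ K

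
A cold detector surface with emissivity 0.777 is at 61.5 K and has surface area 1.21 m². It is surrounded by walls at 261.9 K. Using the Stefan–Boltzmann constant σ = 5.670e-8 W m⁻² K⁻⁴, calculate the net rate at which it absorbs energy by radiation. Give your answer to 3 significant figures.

Net gain ≈ 250 W

Area A = 1.21 m².
Net radiated power P_net = εσA(T⁴ − T₀⁴) = 0.777×5.670×10⁻⁸×1.21×(61.5⁴ − 261.9⁴).
T⁴ − T₀⁴ = 1.43054×10⁷ − 4.70481×10⁹ = -4.69050×10⁹ K⁴, so P_net = -250 W — negative, meaning a net gain of 250 W.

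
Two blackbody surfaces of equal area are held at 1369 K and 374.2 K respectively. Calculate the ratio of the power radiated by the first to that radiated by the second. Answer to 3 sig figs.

With equal areas, P₁/P₂ = (T₁/T₂)⁴ = (1369/374.2)⁴ = 179.

P₁/P₂ ≈ 179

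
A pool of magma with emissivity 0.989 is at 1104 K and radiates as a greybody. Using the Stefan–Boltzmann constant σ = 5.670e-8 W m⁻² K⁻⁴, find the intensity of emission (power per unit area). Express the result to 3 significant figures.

I ≈ 8.33×10⁴ W/m²

Stefan–Boltzmann: I = εσT⁴ = 0.989 × 5.670×10⁻⁸ × (1104)⁴ = 8.33×10⁴ W/m².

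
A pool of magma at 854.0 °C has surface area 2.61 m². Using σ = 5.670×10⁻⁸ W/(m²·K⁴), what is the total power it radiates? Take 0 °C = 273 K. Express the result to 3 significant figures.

T = 854.0 °C + 273 = 1127.0 K.
Area A = 2.61 m².
P = σAT⁴ = 5.670×10⁻⁸ × 2.61 × (1127.0)⁴ = 2.39×10⁵ W.

P ≈ 2.39×10⁵ W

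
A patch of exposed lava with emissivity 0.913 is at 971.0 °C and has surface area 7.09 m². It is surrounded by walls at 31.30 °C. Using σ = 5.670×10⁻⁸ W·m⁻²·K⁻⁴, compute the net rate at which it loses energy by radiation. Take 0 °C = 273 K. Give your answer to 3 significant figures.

Net loss ≈ 8.76×10⁵ W

T = 971.0 °C + 273 = 1244.0 K.
Surroundings: T = 31.30 °C + 273 = 304.30 K.
Area A = 7.09 m².
Net radiated power P_net = εσA(T⁴ − T₀⁴) = 0.913×5.670×10⁻⁸×7.09×(1244.0⁴ − 304.30⁴).
T⁴ − T₀⁴ = 2.39487×10¹² − 8.57448×10⁹ = 2.38630×10¹² K⁴, so P_net = 8.76×10⁵ W.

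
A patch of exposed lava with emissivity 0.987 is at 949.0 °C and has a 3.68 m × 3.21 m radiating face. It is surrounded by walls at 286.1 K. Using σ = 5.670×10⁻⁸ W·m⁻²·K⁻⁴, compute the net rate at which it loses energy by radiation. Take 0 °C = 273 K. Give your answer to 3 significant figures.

Net loss ≈ 1.47×10⁶ W

T = 949.0 °C + 273 = 1222.0 K.
Area A = 3.68 × 3.21 = 11.8128 m².
Net radiated power P_net = εσA(T⁴ − T₀⁴) = 0.987×5.670×10⁻⁸×11.8128×(1222.0⁴ − 286.1⁴).
T⁴ − T₀⁴ = 2.22990×10¹² − 6.69995×10⁹ = 2.22320×10¹² K⁴, so P_net = 1.47×10⁶ W.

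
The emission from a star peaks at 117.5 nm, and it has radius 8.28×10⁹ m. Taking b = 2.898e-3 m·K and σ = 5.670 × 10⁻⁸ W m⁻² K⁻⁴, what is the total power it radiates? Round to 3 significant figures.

P ≈ 1.81×10³¹ W

Wien's law: T = b/λ_max = 2.898×10⁻³/1.175×10⁻⁷ = 24663.8 K.
Surface area A = 4πR² = 4π(8.28×10⁹ m)² = 8.61530×10²⁰ m².
Then P = σAT⁴ = 5.670×10⁻⁸×8.61530×10²⁰×(24663.8)⁴ = 1.81×10³¹ W.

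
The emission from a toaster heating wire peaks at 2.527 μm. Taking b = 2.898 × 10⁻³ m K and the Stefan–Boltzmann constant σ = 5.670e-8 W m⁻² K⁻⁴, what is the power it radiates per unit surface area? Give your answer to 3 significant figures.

I ≈ 9.81×10⁴ W/m²

Wien's law: T = b/λ_max = 2.898×10⁻³/2.527×10⁻⁶ = 1146.81 K.
Then I = σT⁴ = 5.670×10⁻⁸×(1146.81)⁴ = 9.81×10⁴ W/m².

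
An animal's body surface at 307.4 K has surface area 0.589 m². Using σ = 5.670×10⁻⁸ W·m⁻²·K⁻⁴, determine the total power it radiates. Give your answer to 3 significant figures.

Area A = 0.589 m².
P = σAT⁴ = 5.670×10⁻⁸ × 0.589 × (307.4)⁴ = 298 W.

P ≈ 298 W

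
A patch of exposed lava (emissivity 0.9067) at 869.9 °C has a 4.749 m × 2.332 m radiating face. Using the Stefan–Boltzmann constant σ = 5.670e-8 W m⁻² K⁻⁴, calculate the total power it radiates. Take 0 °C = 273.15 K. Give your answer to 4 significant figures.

P ≈ 9.719×10⁵ W

T = 869.9 °C + 273.15 = 1143.05 K.
Area A = 4.749 × 2.332 = 11.0747 m².
P = εσAT⁴ = 0.9067 × 5.670×10⁻⁸ × 11.0747 × (1143.05)⁴ = 9.719×10⁵ W.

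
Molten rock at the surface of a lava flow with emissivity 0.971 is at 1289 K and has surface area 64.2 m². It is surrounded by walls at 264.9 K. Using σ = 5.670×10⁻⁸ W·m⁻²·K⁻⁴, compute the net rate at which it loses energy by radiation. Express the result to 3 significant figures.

Area A = 64.2 m².
Net radiated power P_net = εσA(T⁴ − T₀⁴) = 0.971×5.670×10⁻⁸×64.2×(1289⁴ − 264.9⁴).
T⁴ − T₀⁴ = 2.76065×10¹² − 4.92411×10⁹ = 2.75573×10¹² K⁴, so P_net = 9.74×10⁶ W.

Net loss ≈ 9.74×10⁶ W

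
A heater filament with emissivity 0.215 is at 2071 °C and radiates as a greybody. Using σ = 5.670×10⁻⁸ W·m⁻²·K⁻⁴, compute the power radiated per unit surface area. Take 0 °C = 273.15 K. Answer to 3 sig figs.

T = 2071 °C + 273.15 = 2344.15 K.
Stefan–Boltzmann: I = εσT⁴ = 0.215 × 5.670×10⁻⁸ × (2344.15)⁴ = 3.68×10⁵ W/m².

I ≈ 3.68×10⁵ W/m²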